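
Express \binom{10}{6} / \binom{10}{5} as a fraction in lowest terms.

5/6

C(n,k+1)/C(n,k) = (n−k)/(k+1) = (10−5)/(5+1) = 5/6.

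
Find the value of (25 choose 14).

4457400

C(25,14) = C(25,11) by symmetry.
C(25,11) = (25·24·23·22·21·20·19·18·17·16·15) / 11! = 177925144320000 / 39916800 = 4457400.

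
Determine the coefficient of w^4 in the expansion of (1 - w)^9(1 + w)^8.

Coefficient of w^4 = Σ_{j} C(9,j)·(-1)^j·C(8,4-j)·1^(4-j) for j from 0 to 4.
= 70 + (-504) + 1008 + (-672) + 126 = 28.

28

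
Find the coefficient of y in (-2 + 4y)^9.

9216

The general term is C(9,j)·(-2)^j·(4y)^(9-j); the y^1 term has j = 8.
C(9,8) = 9.
Coefficient = C(9,8) · (-2)^8 · 4^1 = 9 · 256 · 4 = 9216.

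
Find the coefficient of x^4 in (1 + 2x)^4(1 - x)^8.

54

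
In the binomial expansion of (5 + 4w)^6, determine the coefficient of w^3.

The general term is C(6,j)·(5)^j·(4w)^(6-j); the w^3 term has j = 3.
C(6,3) = 20.
Coefficient = C(6,3) · 5^3 · 4^3 = 20 · 125 · 64 = 160000.

160000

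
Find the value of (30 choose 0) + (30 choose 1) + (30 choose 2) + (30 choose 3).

4526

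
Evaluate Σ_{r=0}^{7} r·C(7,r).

Differentiating (1+x)^7 and setting x=1: Σ r·C(7,r) = 7·2^6 = 448.

448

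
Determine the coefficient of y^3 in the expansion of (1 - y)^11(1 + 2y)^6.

-5

Coefficient of y^3 = Σ_{j} C(11,j)·(-1)^j·C(6,3-j)·2^(3-j) for j from 0 to 3.
= 160 + (-660) + 660 + (-165) = -5.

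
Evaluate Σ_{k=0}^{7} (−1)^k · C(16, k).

The partial alternating sum Σ_{k=0}^{7} (−1)^k C(16,k) = (−1)^7 C(15,7) = -6435.

-6435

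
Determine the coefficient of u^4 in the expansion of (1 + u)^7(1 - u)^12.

-44

Coefficient of u^4 = Σ_{j} C(7,j)·1^j·C(12,4-j)·(-1)^(4-j) for j from 0 to 4.
= 495 + (-1540) + 1386 + (-420) + 35 = -44.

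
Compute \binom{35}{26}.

70607460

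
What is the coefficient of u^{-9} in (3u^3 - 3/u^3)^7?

-45927

General term: C(7,j)·(3u^3)^j·(-3/u^3)^(7-j), with u-exponent 3j − 3(7−j) = 6j − 21.
Set 6j − 21 = -9: j = 2.
C(7,2) = 21; 3^2 = 9; (-3)^5 = -243.
Coefficient = 21 · 9 · (-243) = -45927.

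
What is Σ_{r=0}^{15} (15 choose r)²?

Σ C(15,r)² is the coefficient of x^15 in (1+x)^15(1+x)^15 = (1+x)^30, i.e. C(30,15) = 155117520.

155117520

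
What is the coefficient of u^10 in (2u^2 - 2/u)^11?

General term: C(11,j)·(2u^2)^j·(-2/u)^(11-j), with u-exponent 2j − 1(11−j) = 3j − 11.
Set 3j − 11 = 10: j = 7.
C(11,7) = 330; 2^7 = 128; (-2)^4 = 16.
Coefficient = 330 · 128 · 16 = 675840.

675840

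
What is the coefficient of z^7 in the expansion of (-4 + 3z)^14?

The general term is C(14,j)·(-4)^j·(3z)^(14-j); the z^7 term has j = 7.
C(14,7) = 3432.
Coefficient = C(14,7) · (-4)^7 · 3^7 = 3432 · (-16384) · 2187 = -122974765056.

-122974765056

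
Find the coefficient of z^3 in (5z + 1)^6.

2500

The general term is C(6,j)·(5z)^j·(1)^(6-j); the z^3 term has j = 3.
C(6,3) = 20.
Coefficient = C(6,3) · 5^3 = 20 · 125 = 2500.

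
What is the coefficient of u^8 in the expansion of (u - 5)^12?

309375

The general term is C(12,j)·(u)^j·(-5)^(12-j); the u^8 term has j = 8.
C(12,8) = 495.
Coefficient = C(12,8) · (-5)^4 = 495 · 625 = 309375.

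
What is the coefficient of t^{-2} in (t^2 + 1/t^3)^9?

126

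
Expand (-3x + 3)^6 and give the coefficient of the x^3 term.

The general term is C(6,j)·(-3x)^j·(3)^(6-j); the x^3 term has j = 3.
C(6,3) = 20.
Coefficient = C(6,3) · (-3)^3 · 3^3 = 20 · (-27) · 27 = -14580.

-14580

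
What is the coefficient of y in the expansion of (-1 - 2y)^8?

16

The general term is C(8,j)·(-1)^j·(-2y)^(8-j); the y^1 term has j = 7.
C(8,7) = 8.
Coefficient = C(8,7) · (-1)^7 · (-2)^1 = 8 · (-1) · (-2) = 16.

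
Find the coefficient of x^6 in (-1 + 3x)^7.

-5103

The general term is C(7,j)·(-1)^j·(3x)^(7-j); the x^6 term has j = 1.
C(7,1) = 7.
Coefficient = C(7,1) · (-1)^1 · 3^6 = 7 · (-1) · 729 = -5103.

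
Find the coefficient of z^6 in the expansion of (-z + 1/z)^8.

-8

General term: C(8,j)·(-z)^j·(1/z)^(8-j), with z-exponent 1j − 1(8−j) = 2j − 8.
Set 2j − 8 = 6: j = 7.
C(8,7) = 8; (-1)^7 = -1; 1^1 = 1.
Coefficient = 8 · (-1) · 1 = -8.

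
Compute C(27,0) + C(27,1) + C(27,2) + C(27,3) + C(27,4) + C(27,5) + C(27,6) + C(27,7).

1 + 27 + 351 + 2925 + 17550 + 80730 + 296010 + 888030 = 1285624.

1285624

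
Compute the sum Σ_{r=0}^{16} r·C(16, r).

524288

Differentiating (1+x)^16 and setting x=1: Σ r·C(16,r) = 16·2^15 = 524288.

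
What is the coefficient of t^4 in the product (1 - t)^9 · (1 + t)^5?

-19

Coefficient of t^4 = Σ_{j} C(9,j)·(-1)^j·C(5,4-j)·1^(4-j) for j from 0 to 4.
= 5 + (-90) + 360 + (-420) + 126 = -19.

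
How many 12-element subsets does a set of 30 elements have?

86493225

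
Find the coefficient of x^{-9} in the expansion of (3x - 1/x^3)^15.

General term: C(15,j)·(3x)^j·(-1/x^3)^(15-j), with x-exponent 1j − 3(15−j) = 4j − 45.
Set 4j − 45 = -9: j = 9.
C(15,9) = 5005; 3^9 = 19683; (-1)^6 = 1.
Coefficient = 5005 · 19683 · 1 = 98513415.

98513415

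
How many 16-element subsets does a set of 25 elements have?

2042975

C(25,16) = C(25,9) by symmetry.
C(25,9) = (25·24·23·22·21·20·19·18·17) / 9! = 741354768000 / 362880 = 2042975.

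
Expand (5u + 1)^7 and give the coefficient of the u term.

35

The general term is C(7,j)·(5u)^j·(1)^(7-j); the u^1 term has j = 1.
C(7,1) = 7.
Coefficient = C(7,1) · 5^1 = 7 · 5 = 35.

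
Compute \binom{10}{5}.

C(10,5) = (10·9·8·7·6) / 5! = 30240 / 120 = 252.

252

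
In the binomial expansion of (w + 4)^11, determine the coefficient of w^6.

The general term is C(11,j)·(w)^j·(4)^(11-j); the w^6 term has j = 6.
C(11,6) = 462.
Coefficient = C(11,6) · 4^5 = 462 · 1024 = 473088.

473088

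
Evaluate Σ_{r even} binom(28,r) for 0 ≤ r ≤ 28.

134217728

Half of (1+1)^28 + (1−1)^28 gives the even-index sum: 2^27 = 134217728.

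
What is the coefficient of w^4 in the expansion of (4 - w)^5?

The general term is C(5,j)·(4)^j·(-w)^(5-j); the w^4 term has j = 1.
C(5,1) = 5.
Coefficient = C(5,1) · 4^1 = 5 · 4 = 20.

20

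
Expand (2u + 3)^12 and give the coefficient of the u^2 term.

15588936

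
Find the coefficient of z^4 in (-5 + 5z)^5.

-15625

The general term is C(5,j)·(-5)^j·(5z)^(5-j); the z^4 term has j = 1.
C(5,1) = 5.
Coefficient = C(5,1) · (-5)^1 · 5^4 = 5 · (-5) · 625 = -15625.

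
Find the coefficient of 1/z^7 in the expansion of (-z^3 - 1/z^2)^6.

6

General term: C(6,j)·(-z^3)^j·(-1/z^2)^(6-j), with z-exponent 3j − 2(6−j) = 5j − 12.
Set 5j − 12 = -7: j = 1.
C(6,1) = 6; (-1)^1 = -1; (-1)^5 = -1.
Coefficient = 6 · (-1) · (-1) = 6.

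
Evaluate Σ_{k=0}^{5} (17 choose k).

1 + 17 + 136 + 680 + 2380 + 6188 = 9402.

9402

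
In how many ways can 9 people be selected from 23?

817190

This is C(23,9) = 817190.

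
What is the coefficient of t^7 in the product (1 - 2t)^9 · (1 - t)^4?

-59040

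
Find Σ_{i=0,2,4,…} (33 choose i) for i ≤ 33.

4294967296

Half of (1+1)^33 + (1−1)^33 gives the even-index sum: 2^32 = 4294967296.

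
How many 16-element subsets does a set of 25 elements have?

2042975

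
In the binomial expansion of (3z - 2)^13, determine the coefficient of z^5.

80061696

The general term is C(13,j)·(3z)^j·(-2)^(13-j); the z^5 term has j = 5.
C(13,5) = 1287.
Coefficient = C(13,5) · 3^5 · (-2)^8 = 1287 · 243 · 256 = 80061696.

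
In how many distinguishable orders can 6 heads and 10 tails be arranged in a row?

Choose positions for the heads: C(16,6) = 8008.

8008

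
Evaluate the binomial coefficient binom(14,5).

2002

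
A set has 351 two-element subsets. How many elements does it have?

27

n(n−1)/2 = 351 ⇒ n(n−1) = 702. Since 27·26 = 702, n = 27.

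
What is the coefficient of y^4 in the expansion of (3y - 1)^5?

The general term is C(5,j)·(3y)^j·(-1)^(5-j); the y^4 term has j = 4.
C(5,4) = 5.
Coefficient = C(5,4) · 3^4 · (-1)^1 = 5 · 81 · (-1) = -405.

-405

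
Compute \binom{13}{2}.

C(13,2) = (13·12) / 2! = 156 / 2 = 78.

78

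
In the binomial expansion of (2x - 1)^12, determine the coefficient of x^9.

The general term is C(12,j)·(2x)^j·(-1)^(12-j); the x^9 term has j = 9.
C(12,9) = 220.
Coefficient = C(12,9) · 2^9 · (-1)^3 = 220 · 512 · (-1) = -112640.

-112640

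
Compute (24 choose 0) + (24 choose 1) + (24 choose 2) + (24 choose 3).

1 + 24 + 276 + 2024 = 2325.

2325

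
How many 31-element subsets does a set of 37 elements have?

2324784

C(37,31) = C(37,6) by symmetry.
C(37,6) = (37·36·35·34·33·32) / 6! = 1673844480 / 720 = 2324784.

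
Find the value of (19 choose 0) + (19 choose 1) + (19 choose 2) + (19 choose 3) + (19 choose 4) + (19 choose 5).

16664

1 + 19 + 171 + 969 + 3876 + 11628 = 16664.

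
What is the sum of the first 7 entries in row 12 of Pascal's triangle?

1 + 12 + 66 + 220 + 495 + 792 + 924 = 2510.

2510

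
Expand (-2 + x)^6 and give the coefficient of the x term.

-192

The general term is C(6,j)·(-2)^j·(x)^(6-j); the x^1 term has j = 5.
C(6,5) = 6.
Coefficient = C(6,5) · (-2)^5 = 6 · (-32) = -192.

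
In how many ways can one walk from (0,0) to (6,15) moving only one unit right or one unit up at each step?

54264

Each path is a sequence of 21 steps with 6 rights: C(21,6) = 54264.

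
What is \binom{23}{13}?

1144066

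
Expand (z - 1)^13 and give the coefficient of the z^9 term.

715

The general term is C(13,j)·(z)^j·(-1)^(13-j); the z^9 term has j = 9.
C(13,9) = 715.
Coefficient = C(13,9) = 715.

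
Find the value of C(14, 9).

2002

C(14,9) = C(14,5) by symmetry.
C(14,5) = (14·13·12·11·10) / 5! = 240240 / 120 = 2002.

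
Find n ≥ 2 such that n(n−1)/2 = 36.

n(n−1)/2 = 36 ⇒ n(n−1) = 72. Since 9·8 = 72, n = 9.

9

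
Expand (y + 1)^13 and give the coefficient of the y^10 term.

286

The general term is C(13,j)·(y)^j·(1)^(13-j); the y^10 term has j = 10.
C(13,10) = 286.
Coefficient = C(13,10) = 286.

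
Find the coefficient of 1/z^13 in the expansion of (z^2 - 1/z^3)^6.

-6

General term: C(6,j)·(z^2)^j·(-1/z^3)^(6-j), with z-exponent 2j − 3(6−j) = 5j − 18.
Set 5j − 18 = -13: j = 1.
C(6,1) = 6; 1^1 = 1; (-1)^5 = -1.
Coefficient = 6 · 1 · (-1) = -6.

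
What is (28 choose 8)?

C(28,8) = (28·27·26·25·24·23·22·21) / 8! = 125318793600 / 40320 = 3108105.

3108105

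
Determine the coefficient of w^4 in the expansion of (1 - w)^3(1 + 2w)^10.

Coefficient of w^4 = Σ_{j} C(3,j)·(-1)^j·C(10,4-j)·2^(4-j) for j from 0 to 3.
= 3360 + (-2880) + 540 + (-20) = 1000.

1000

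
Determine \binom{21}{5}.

C(21,5) = (21·20·19·18·17) / 5! = 2441880 / 120 = 20349.

20349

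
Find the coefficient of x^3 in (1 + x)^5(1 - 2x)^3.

Coefficient of x^3 = Σ_{j} C(5,j)·1^j·C(3,3-j)·(-2)^(3-j) for j from 0 to 3.
= (-8) + 60 + (-60) + 10 = 2.

2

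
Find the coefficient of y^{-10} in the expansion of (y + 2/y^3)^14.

192192

General term: C(14,j)·(y)^j·(2/y^3)^(14-j), with y-exponent 1j − 3(14−j) = 4j − 42.
Set 4j − 42 = -10: j = 8.
C(14,8) = 3003; 1^8 = 1; 2^6 = 64.
Coefficient = 3003 · 1 · 64 = 192192.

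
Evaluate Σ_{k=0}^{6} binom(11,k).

1486

1 + 11 + 55 + 165 + 330 + 462 + 462 = 1486.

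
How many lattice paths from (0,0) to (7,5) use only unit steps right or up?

Each path is a sequence of 12 steps with 7 rights: C(12,7) = 792.

792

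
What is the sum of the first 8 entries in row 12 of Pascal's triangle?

3302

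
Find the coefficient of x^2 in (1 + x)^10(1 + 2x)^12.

549

Coefficient of x^2 = Σ_{j} C(10,j)·1^j·C(12,2-j)·2^(2-j) for j from 0 to 2.
= 264 + 240 + 45 = 549.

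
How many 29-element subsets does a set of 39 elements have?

C(39,29) = C(39,10) by symmetry.
C(39,10) = (39·38·37·36·35·34·33·32·31·30) / 10! = 2306992893004800 / 3628800 = 635745396.

635745396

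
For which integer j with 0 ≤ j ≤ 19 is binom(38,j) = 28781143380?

C(38,j) increases on 0 ≤ j ≤ 19. C(38,16) = 22239974430 and C(38,17) = 28781143380, so j = 17.

17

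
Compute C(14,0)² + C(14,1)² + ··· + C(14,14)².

40116600

By Vandermonde's identity, Σ C(14,j)² = C(28,14) = 40116600.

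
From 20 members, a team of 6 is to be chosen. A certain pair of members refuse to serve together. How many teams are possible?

All 6-subsets: C(20,6) = 38760. Those containing both fixed elements: C(18,4) = 3060.
38760 − 3060 = 35700.

35700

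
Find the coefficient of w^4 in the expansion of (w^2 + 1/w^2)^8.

56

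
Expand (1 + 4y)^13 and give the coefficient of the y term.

The general term is C(13,j)·(1)^j·(4y)^(13-j); the y^1 term has j = 12.
C(13,12) = 13.
Coefficient = C(13,12) · 4^1 = 13 · 4 = 52.

52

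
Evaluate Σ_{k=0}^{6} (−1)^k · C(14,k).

The partial alternating sum Σ_{k=0}^{6} (−1)^k C(14,k) = (−1)^6 C(13,6) = 1716.

1716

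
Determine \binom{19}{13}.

27132

C(19,13) = C(19,6) by symmetry.
C(19,6) = (19·18·17·16·15·14) / 6! = 19535040 / 720 = 27132.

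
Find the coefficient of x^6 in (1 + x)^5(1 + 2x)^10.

Coefficient of x^6 = Σ_{j} C(5,j)·1^j·C(10,6-j)·2^(6-j) for j from 0 to 5.
= 13440 + 40320 + 33600 + 9600 + 900 + 20 = 97880.

97880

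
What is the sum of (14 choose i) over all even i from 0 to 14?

8192

Even-i terms of row 14 sum to 2^13 = 8192.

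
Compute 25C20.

53130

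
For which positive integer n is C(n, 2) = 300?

n(n−1)/2 = 300 ⇒ n(n−1) = 600. Since 25·24 = 600, n = 25.

25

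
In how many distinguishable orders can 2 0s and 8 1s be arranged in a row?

Choose positions for the 0s: C(10,2) = 45.

45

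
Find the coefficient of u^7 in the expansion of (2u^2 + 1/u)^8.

1792

General term: C(8,j)·(2u^2)^j·(1/u)^(8-j), with u-exponent 2j − 1(8−j) = 3j − 8.
Set 3j − 8 = 7: j = 5.
C(8,5) = 56; 2^5 = 32; 1^3 = 1.
Coefficient = 56 · 32 · 1 = 1792.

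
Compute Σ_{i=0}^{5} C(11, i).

1024

1 + 11 + 55 + 165 + 330 + 462 = 1024.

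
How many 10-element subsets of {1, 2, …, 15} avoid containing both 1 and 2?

1716

All 10-subsets: C(15,10) = 3003. Those containing both fixed elements: C(13,8) = 1287.
3003 − 1287 = 1716.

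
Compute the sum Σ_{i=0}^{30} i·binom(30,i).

16106127360

Differentiating (1+x)^30 and setting x=1: Σ i·C(30,i) = 30·2^29 = 16106127360.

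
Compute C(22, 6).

C(22,6) = (22·21·20·19·18·17) / 6! = 53721360 / 720 = 74613.

74613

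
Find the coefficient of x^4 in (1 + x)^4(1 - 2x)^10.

Coefficient of x^4 = Σ_{j} C(4,j)·1^j·C(10,4-j)·(-2)^(4-j) for j from 0 to 4.
= 3360 + (-3840) + 1080 + (-80) + 1 = 521.

521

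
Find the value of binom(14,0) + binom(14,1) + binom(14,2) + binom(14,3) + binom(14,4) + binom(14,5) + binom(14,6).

1 + 14 + 91 + 364 + 1001 + 2002 + 3003 = 6476.

6476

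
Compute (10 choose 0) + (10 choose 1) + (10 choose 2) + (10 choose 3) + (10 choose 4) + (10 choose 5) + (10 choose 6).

1 + 10 + 45 + 120 + 210 + 252 + 210 = 848.

848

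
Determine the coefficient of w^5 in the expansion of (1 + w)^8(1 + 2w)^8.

Coefficient of w^5 = Σ_{j} C(8,j)·1^j·C(8,5-j)·2^(5-j) for j from 0 to 5.
= 1792 + 8960 + 12544 + 6272 + 1120 + 56 = 30744.

30744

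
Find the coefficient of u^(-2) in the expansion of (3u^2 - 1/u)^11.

General term: C(11,j)·(3u^2)^j·(-1/u)^(11-j), with u-exponent 2j − 1(11−j) = 3j − 11.
Set 3j − 11 = -2: j = 3.
C(11,3) = 165; 3^3 = 27; (-1)^8 = 1.
Coefficient = 165 · 27 · 1 = 4455.

4455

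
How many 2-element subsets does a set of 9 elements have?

36

C(9,2) = (9·8) / 2! = 72 / 2 = 36.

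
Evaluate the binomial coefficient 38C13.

C(38,13) = (38·37·36·35·34·33·32·31·30·29·28·27·26) / 13! = 33719008124158156800 / 6227020800 = 5414950296.

5414950296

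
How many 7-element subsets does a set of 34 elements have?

C(34,7) = (34·33·32·31·30·29·28) / 7! = 27113264640 / 5040 = 5379616.

5379616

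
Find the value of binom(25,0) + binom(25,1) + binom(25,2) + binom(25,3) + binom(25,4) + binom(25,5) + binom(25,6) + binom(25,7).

1 + 25 + 300 + 2300 + 12650 + 53130 + 177100 + 480700 = 726206.

726206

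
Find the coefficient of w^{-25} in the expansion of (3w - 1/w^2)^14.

General term: C(14,j)·(3w)^j·(-1/w^2)^(14-j), with w-exponent 1j − 2(14−j) = 3j − 28.
Set 3j − 28 = -25: j = 1.
C(14,1) = 14; 3^1 = 3; (-1)^13 = -1.
Coefficient = 14 · 3 · (-1) = -42.

-42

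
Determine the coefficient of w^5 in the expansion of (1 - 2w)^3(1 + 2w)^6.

192

Coefficient of w^5 = Σ_{j} C(3,j)·(-2)^j·C(6,5-j)·2^(5-j) for j from 0 to 3.
= 192 + (-1440) + 1920 + (-480) = 192.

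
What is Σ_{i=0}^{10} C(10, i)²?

By Vandermonde's identity, Σ C(10,i)² = C(20,10) = 184756.

184756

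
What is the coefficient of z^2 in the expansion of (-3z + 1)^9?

324

The general term is C(9,j)·(-3z)^j·(1)^(9-j); the z^2 term has j = 2.
C(9,2) = 36.
Coefficient = C(9,2) · (-3)^2 = 36 · 9 = 324.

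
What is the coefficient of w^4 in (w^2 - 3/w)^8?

5670

General term: C(8,j)·(w^2)^j·(-3/w)^(8-j), with w-exponent 2j − 1(8−j) = 3j − 8.
Set 3j − 8 = 4: j = 4.
C(8,4) = 70; 1^4 = 1; (-3)^4 = 81.
Coefficient = 70 · 1 · 81 = 5670.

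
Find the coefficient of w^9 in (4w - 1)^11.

The general term is C(11,j)·(4w)^j·(-1)^(11-j); the w^9 term has j = 9.
C(11,9) = 55.
Coefficient = C(11,9) · 4^9 = 55 · 262144 = 14417920.

14417920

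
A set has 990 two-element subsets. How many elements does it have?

n(n−1)/2 = 990 ⇒ n(n−1) = 1980. Since 45·44 = 1980, n = 45.

45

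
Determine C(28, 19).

C(28,19) = C(28,9) by symmetry.
C(28,9) = (28·27·26·25·24·23·22·21·20) / 9! = 2506375872000 / 362880 = 6906900.

6906900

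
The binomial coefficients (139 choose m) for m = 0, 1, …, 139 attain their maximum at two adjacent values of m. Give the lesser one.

For odd n = 139, C(139,m) peaks at m = (n−1)/2 and (n+1)/2; the lesser is 69.

69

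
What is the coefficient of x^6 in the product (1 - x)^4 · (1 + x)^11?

-11

Coefficient of x^6 = Σ_{j} C(4,j)·(-1)^j·C(11,6-j)·1^(6-j) for j from 0 to 4.
= 462 + (-1848) + 1980 + (-660) + 55 = -11.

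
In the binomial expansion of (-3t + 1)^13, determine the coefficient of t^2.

702

The general term is C(13,j)·(-3t)^j·(1)^(13-j); the t^2 term has j = 2.
C(13,2) = 78.
Coefficient = C(13,2) · (-3)^2 = 78 · 9 = 702.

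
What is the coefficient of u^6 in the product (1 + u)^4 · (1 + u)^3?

7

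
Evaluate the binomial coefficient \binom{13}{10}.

286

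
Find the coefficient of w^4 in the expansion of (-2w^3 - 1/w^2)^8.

General term: C(8,j)·(-2w^3)^j·(-1/w^2)^(8-j), with w-exponent 3j − 2(8−j) = 5j − 16.
Set 5j − 16 = 4: j = 4.
C(8,4) = 70; (-2)^4 = 16; (-1)^4 = 1.
Coefficient = 70 · 16 · 1 = 1120.

1120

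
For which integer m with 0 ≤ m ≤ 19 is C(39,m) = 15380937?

7

C(39,m) increases on 0 ≤ m ≤ 19. C(39,6) = 3262623 and C(39,7) = 15380937, so m = 7.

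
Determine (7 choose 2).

C(7,2) = (7·6) / 2! = 42 / 2 = 21.

21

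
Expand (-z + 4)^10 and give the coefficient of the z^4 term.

860160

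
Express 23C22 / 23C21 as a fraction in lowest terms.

C(n,k+1)/C(n,k) = (n−k)/(k+1) = (23−21)/(21+1) = 2/22 = 1/11.

1/11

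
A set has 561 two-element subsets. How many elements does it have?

34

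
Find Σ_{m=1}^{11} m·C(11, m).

Differentiating (1+x)^11 and setting x=1: Σ m·C(11,m) = 11·2^10 = 11264.

11264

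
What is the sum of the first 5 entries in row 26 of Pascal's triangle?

1 + 26 + 325 + 2600 + 14950 = 17902.

17902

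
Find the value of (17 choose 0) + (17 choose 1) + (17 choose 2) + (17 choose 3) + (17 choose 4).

1 + 17 + 136 + 680 + 2380 = 3214.

3214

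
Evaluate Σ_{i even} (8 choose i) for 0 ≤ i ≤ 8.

Half of (1+1)^8 + (1−1)^8 gives the even-index sum: 2^7 = 128.

128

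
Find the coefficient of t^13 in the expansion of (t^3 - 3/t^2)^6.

General term: C(6,j)·(t^3)^j·(-3/t^2)^(6-j), with t-exponent 3j − 2(6−j) = 5j − 12.
Set 5j − 12 = 13: j = 5.
C(6,5) = 6; 1^5 = 1; (-3)^1 = -3.
Coefficient = 6 · 1 · (-3) = -18.

-18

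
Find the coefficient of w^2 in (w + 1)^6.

15

The general term is C(6,j)·(w)^j·(1)^(6-j); the w^2 term has j = 2.
C(6,2) = 15.
Coefficient = C(6,2) = 15.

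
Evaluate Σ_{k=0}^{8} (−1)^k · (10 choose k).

9

The partial alternating sum Σ_{k=0}^{8} (−1)^k C(10,k) = (−1)^8 C(9,8) = 9.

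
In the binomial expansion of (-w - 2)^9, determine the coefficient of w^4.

-4032

The general term is C(9,j)·(-w)^j·(-2)^(9-j); the w^4 term has j = 4.
C(9,4) = 126.
Coefficient = C(9,4) · (-2)^5 = 126 · (-32) = -4032.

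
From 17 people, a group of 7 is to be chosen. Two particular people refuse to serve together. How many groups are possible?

16445

All 7-subsets: C(17,7) = 19448. Those containing both fixed elements: C(15,5) = 3003.
19448 − 3003 = 16445.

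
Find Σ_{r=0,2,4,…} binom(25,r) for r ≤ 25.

Even-r terms of row 25 sum to 2^24 = 16777216.

16777216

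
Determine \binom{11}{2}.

C(11,2) = (11·10) / 2! = 110 / 2 = 55.

55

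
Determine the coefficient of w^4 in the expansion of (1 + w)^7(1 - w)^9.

14

Coefficient of w^4 = Σ_{j} C(7,j)·1^j·C(9,4-j)·(-1)^(4-j) for j from 0 to 4.
= 126 + (-588) + 756 + (-315) + 35 = 14.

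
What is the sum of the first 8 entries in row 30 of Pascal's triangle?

1 + 30 + 435 + 4060 + 27405 + 142506 + 593775 + 2035800 = 2804012.

2804012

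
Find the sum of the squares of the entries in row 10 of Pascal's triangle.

By Vandermonde's identity, Σ C(10,i)² = C(20,10) = 184756.

184756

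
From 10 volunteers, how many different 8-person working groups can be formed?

45

This is C(10,8) = 45.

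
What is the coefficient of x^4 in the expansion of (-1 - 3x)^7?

-2835

The general term is C(7,j)·(-1)^j·(-3x)^(7-j); the x^4 term has j = 3.
C(7,3) = 35.
Coefficient = C(7,3) · (-1)^3 · (-3)^4 = 35 · (-1) · 81 = -2835.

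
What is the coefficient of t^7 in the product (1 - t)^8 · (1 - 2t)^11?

-1093760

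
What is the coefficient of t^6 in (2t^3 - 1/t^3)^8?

General term: C(8,j)·(2t^3)^j·(-1/t^3)^(8-j), with t-exponent 3j − 3(8−j) = 6j − 24.
Set 6j − 24 = 6: j = 5.
C(8,5) = 56; 2^5 = 32; (-1)^3 = -1.
Coefficient = 56 · 32 · (-1) = -1792.

-1792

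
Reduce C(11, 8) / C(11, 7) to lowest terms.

C(n,k+1)/C(n,k) = (n−k)/(k+1) = (11−7)/(7+1) = 4/8 = 1/2.

1/2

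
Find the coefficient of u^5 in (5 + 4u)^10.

The general term is C(10,j)·(5)^j·(4u)^(10-j); the u^5 term has j = 5.
C(10,5) = 252.
Coefficient = C(10,5) · 5^5 · 4^5 = 252 · 3125 · 1024 = 806400000.

806400000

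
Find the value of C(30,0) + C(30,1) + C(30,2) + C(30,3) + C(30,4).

1 + 30 + 435 + 4060 + 27405 = 31931.

31931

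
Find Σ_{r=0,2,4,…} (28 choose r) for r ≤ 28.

134217728

Even-r terms of row 28 sum to 2^27 = 134217728.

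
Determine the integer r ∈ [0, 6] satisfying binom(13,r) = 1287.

5

C(13,r) increases on 0 ≤ r ≤ 6. C(13,4) = 715 and C(13,5) = 1287, so r = 5.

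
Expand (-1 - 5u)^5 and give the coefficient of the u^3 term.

-1250

The general term is C(5,j)·(-1)^j·(-5u)^(5-j); the u^3 term has j = 2.
C(5,2) = 10.
Coefficient = C(5,2) · (-5)^3 = 10 · (-125) = -1250.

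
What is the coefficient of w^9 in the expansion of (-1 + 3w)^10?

The general term is C(10,j)·(-1)^j·(3w)^(10-j); the w^9 term has j = 1.
C(10,1) = 10.
Coefficient = C(10,1) · (-1)^1 · 3^9 = 10 · (-1) · 19683 = -196830.

-196830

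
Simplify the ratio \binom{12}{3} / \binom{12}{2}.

C(n,k+1)/C(n,k) = (n−k)/(k+1) = (12−2)/(2+1) = 10/3.

10/3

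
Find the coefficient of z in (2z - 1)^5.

10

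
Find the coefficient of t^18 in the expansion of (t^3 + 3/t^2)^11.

General term: C(11,j)·(t^3)^j·(3/t^2)^(11-j), with t-exponent 3j − 2(11−j) = 5j − 22.
Set 5j − 22 = 18: j = 8.
C(11,8) = 165; 1^8 = 1; 3^3 = 27.
Coefficient = 165 · 1 · 27 = 4455.

4455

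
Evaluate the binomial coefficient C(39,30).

C(39,30) = C(39,9) by symmetry.
C(39,9) = (39·38·37·36·35·34·33·32·31) / 9! = 76899763100160 / 362880 = 211915132.

211915132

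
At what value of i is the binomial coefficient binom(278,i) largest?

C(278,i) is maximized at i = 278/2 = 139.

139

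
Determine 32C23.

28048800

C(32,23) = C(32,9) by symmetry.
C(32,9) = (32·31·30·29·28·27·26·25·24) / 9! = 10178348544000 / 362880 = 28048800.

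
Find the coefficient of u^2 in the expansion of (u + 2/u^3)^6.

12

General term: C(6,j)·(u)^j·(2/u^3)^(6-j), with u-exponent 1j − 3(6−j) = 4j − 18.
Set 4j − 18 = 2: j = 5.
C(6,5) = 6; 1^5 = 1; 2^1 = 2.
Coefficient = 6 · 1 · 2 = 12.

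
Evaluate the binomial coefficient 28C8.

C(28,8) = (28·27·26·25·24·23·22·21) / 8! = 125318793600 / 40320 = 3108105.

3108105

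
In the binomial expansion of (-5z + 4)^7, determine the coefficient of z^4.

The general term is C(7,j)·(-5z)^j·(4)^(7-j); the z^4 term has j = 4.
C(7,4) = 35.
Coefficient = C(7,4) · (-5)^4 · 4^3 = 35 · 625 · 64 = 1400000.

1400000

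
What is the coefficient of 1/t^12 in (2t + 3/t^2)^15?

6304858560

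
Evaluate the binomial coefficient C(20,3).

1140

C(20,3) = (20·19·18) / 3! = 6840 / 6 = 1140.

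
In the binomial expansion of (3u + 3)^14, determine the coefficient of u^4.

4787751969

The general term is C(14,j)·(3u)^j·(3)^(14-j); the u^4 term has j = 4.
C(14,4) = 1001.
Coefficient = C(14,4) · 3^4 · 3^10 = 1001 · 81 · 59049 = 4787751969.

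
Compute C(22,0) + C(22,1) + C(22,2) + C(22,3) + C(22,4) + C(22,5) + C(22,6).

1 + 22 + 231 + 1540 + 7315 + 26334 + 74613 = 110056.

110056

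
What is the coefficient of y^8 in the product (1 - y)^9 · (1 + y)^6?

Coefficient of y^8 = Σ_{j} C(9,j)·(-1)^j·C(6,8-j)·1^(8-j) for j from 2 to 8.
= 36 + (-504) + 1890 + (-2520) + 1260 + (-216) + 9 = -45.

-45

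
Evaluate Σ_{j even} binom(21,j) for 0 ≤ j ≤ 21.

Even-j terms of row 21 sum to 2^20 = 1048576.

1048576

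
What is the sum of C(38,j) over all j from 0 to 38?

The entries of row 38 sum to 2^38 = 274877906944.

274877906944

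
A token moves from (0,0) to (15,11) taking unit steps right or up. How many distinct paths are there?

7726160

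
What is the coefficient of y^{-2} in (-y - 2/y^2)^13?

-41184

General term: C(13,j)·(-y)^j·(-2/y^2)^(13-j), with y-exponent 1j − 2(13−j) = 3j − 26.
Set 3j − 26 = -2: j = 8.
C(13,8) = 1287; (-1)^8 = 1; (-2)^5 = -32.
Coefficient = 1287 · 1 · (-32) = -41184.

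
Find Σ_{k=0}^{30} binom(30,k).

1073741824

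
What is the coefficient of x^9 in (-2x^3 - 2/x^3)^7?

-2688

General term: C(7,j)·(-2x^3)^j·(-2/x^3)^(7-j), with x-exponent 3j − 3(7−j) = 6j − 21.
Set 6j − 21 = 9: j = 5.
C(7,5) = 21; (-2)^5 = -32; (-2)^2 = 4.
Coefficient = 21 · (-32) · 4 = -2688.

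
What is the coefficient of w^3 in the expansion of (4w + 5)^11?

4125000000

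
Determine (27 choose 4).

C(27,4) = (27·26·25·24) / 4! = 421200 / 24 = 17550.

17550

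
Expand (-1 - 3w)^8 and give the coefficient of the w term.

The general term is C(8,j)·(-1)^j·(-3w)^(8-j); the w^1 term has j = 7.
C(8,7) = 8.
Coefficient = C(8,7) · (-1)^7 · (-3)^1 = 8 · (-1) · (-3) = 24.

24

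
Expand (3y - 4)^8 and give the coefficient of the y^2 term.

1032192

The general term is C(8,j)·(3y)^j·(-4)^(8-j); the y^2 term has j = 2.
C(8,2) = 28.
Coefficient = C(8,2) · 3^2 · (-4)^6 = 28 · 9 · 4096 = 1032192.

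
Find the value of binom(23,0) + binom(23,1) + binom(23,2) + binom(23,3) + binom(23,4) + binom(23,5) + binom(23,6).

1 + 23 + 253 + 1771 + 8855 + 33649 + 100947 = 145499.

145499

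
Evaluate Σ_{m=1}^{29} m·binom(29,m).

7784628224

Differentiating (1+x)^29 and setting x=1: Σ m·C(29,m) = 29·2^28 = 7784628224.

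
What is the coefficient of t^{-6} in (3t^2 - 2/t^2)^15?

-1868106240

General term: C(15,j)·(3t^2)^j·(-2/t^2)^(15-j), with t-exponent 2j − 2(15−j) = 4j − 30.
Set 4j − 30 = -6: j = 6.
C(15,6) = 5005; 3^6 = 729; (-2)^9 = -512.
Coefficient = 5005 · 729 · (-512) = -1868106240.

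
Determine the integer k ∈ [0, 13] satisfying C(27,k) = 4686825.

C(27,k) increases on 0 ≤ k ≤ 13. C(27,8) = 2220075 and C(27,9) = 4686825, so k = 9.

9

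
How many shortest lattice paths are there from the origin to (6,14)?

Each path is a sequence of 20 steps with 6 rights: C(20,6) = 38760.

38760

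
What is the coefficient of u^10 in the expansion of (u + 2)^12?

The general term is C(12,j)·(u)^j·(2)^(12-j); the u^10 term has j = 10.
C(12,10) = 66.
Coefficient = C(12,10) · 2^2 = 66 · 4 = 264.

264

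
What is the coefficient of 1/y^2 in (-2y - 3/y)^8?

General term: C(8,j)·(-2y)^j·(-3/y)^(8-j), with y-exponent 1j − 1(8−j) = 2j − 8.
Set 2j − 8 = -2: j = 3.
C(8,3) = 56; (-2)^3 = -8; (-3)^5 = -243.
Coefficient = 56 · (-8) · (-243) = 108864.

108864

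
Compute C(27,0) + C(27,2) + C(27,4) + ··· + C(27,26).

Half of (1+1)^27 + (1−1)^27 gives the even-index sum: 2^26 = 67108864.

67108864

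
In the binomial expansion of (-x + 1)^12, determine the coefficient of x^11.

-12

The general term is C(12,j)·(-x)^j·(1)^(12-j); the x^11 term has j = 11.
C(12,11) = 12.
Coefficient = C(12,11) · (-1)^11 = 12 · (-1) = -12.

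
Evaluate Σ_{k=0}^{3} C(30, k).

1 + 30 + 435 + 4060 = 4526.

4526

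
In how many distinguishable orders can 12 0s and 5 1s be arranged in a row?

Choose positions for the 0s: C(17,12) = 6188.

6188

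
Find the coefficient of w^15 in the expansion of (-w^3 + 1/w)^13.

-1716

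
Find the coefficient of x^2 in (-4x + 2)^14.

The general term is C(14,j)·(-4x)^j·(2)^(14-j); the x^2 term has j = 2.
C(14,2) = 91.
Coefficient = C(14,2) · (-4)^2 · 2^12 = 91 · 16 · 4096 = 5963776.

5963776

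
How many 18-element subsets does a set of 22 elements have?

C(22,18) = C(22,4) by symmetry.
C(22,4) = (22·21·20·19) / 4! = 175560 / 24 = 7315.

7315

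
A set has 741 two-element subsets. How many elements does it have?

n(n−1)/2 = 741 ⇒ n(n−1) = 1482. Since 39·38 = 1482, n = 39.

39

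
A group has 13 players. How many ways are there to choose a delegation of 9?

This is C(13,9) = 715.

715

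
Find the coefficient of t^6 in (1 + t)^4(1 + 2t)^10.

Coefficient of t^6 = Σ_{j} C(4,j)·1^j·C(10,6-j)·2^(6-j) for j from 0 to 4.
= 13440 + 32256 + 20160 + 3840 + 180 = 69876.

69876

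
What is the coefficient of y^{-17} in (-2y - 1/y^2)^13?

-2288

General term: C(13,j)·(-2y)^j·(-1/y^2)^(13-j), with y-exponent 1j − 2(13−j) = 3j − 26.
Set 3j − 26 = -17: j = 3.
C(13,3) = 286; (-2)^3 = -8; (-1)^10 = 1.
Coefficient = 286 · (-8) · 1 = -2288.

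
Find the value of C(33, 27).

C(33,27) = C(33,6) by symmetry.
C(33,6) = (33·32·31·30·29·28) / 6! = 797448960 / 720 = 1107568.

1107568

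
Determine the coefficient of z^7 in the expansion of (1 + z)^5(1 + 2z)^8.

41456

Coefficient of z^7 = Σ_{j} C(5,j)·1^j·C(8,7-j)·2^(7-j) for j from 0 to 5.
= 1024 + 8960 + 17920 + 11200 + 2240 + 112 = 41456.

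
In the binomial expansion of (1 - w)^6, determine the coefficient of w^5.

-6

The general term is C(6,j)·(1)^j·(-w)^(6-j); the w^5 term has j = 1.
C(6,1) = 6.
Coefficient = C(6,1) · (-1)^5 = 6 · (-1) = -6.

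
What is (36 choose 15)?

C(36,15) = (36·35·34·33·32·31·30·29·28·27·26·25·24·23·22) / 15! = 7281003461233582080000 / 1307674368000 = 5567902560.

5567902560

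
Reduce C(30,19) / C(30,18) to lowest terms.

C(n,k+1)/C(n,k) = (n−k)/(k+1) = (30−18)/(18+1) = 12/19.

12/19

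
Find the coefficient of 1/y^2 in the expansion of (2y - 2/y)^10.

215040

General term: C(10,j)·(2y)^j·(-2/y)^(10-j), with y-exponent 1j − 1(10−j) = 2j − 10.
Set 2j − 10 = -2: j = 4.
C(10,4) = 210; 2^4 = 16; (-2)^6 = 64.
Coefficient = 210 · 16 · 64 = 215040.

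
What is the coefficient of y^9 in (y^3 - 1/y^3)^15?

5005

General term: C(15,j)·(y^3)^j·(-1/y^3)^(15-j), with y-exponent 3j − 3(15−j) = 6j − 45.
Set 6j − 45 = 9: j = 9.
C(15,9) = 5005; 1^9 = 1; (-1)^6 = 1.
Coefficient = 5005 · 1 · 1 = 5005.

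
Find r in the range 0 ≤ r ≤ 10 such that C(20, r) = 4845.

4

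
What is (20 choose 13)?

C(20,13) = C(20,7) by symmetry.
C(20,7) = (20·19·18·17·16·15·14) / 7! = 390700800 / 5040 = 77520.

77520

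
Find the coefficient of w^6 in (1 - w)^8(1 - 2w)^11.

386260

Coefficient of w^6 = Σ_{j} C(8,j)·(-1)^j·C(11,6-j)·(-2)^(6-j) for j from 0 to 6.
= 29568 + 118272 + 147840 + 73920 + 15400 + 1232 + 28 = 386260.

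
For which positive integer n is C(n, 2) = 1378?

53

n(n−1)/2 = 1378 ⇒ n(n−1) = 2756. Since 53·52 = 2756, n = 53.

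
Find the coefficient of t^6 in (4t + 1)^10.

The general term is C(10,j)·(4t)^j·(1)^(10-j); the t^6 term has j = 6.
C(10,6) = 210.
Coefficient = C(10,6) · 4^6 = 210 · 4096 = 860160.

860160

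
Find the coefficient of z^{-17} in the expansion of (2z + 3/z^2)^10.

General term: C(10,j)·(2z)^j·(3/z^2)^(10-j), with z-exponent 1j − 2(10−j) = 3j − 20.
Set 3j − 20 = -17: j = 1.
C(10,1) = 10; 2^1 = 2; 3^9 = 19683.
Coefficient = 10 · 2 · 19683 = 393660.

393660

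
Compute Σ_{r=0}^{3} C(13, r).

1 + 13 + 78 + 286 = 378.

378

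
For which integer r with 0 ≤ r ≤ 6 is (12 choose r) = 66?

2

C(12,r) increases on 0 ≤ r ≤ 6. C(12,1) = 12 and C(12,2) = 66, so r = 2.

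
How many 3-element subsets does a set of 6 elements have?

C(6,3) = (6·5·4) / 3! = 120 / 6 = 20.

20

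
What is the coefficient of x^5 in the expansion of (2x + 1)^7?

The general term is C(7,j)·(2x)^j·(1)^(7-j); the x^5 term has j = 5.
C(7,5) = 21.
Coefficient = C(7,5) · 2^5 = 21 · 32 = 672.

672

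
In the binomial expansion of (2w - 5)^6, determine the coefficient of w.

-37500

The general term is C(6,j)·(2w)^j·(-5)^(6-j); the w^1 term has j = 1.
C(6,1) = 6.
Coefficient = C(6,1) · 2^1 · (-5)^5 = 6 · 2 · (-3125) = -37500.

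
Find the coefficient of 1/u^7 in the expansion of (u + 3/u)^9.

59049

General term: C(9,j)·(u)^j·(3/u)^(9-j), with u-exponent 1j − 1(9−j) = 2j − 9.
Set 2j − 9 = -7: j = 1.
C(9,1) = 9; 1^1 = 1; 3^8 = 6561.
Coefficient = 9 · 1 · 6561 = 59049.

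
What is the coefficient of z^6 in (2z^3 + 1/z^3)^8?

1792

General term: C(8,j)·(2z^3)^j·(1/z^3)^(8-j), with z-exponent 3j − 3(8−j) = 6j − 24.
Set 6j − 24 = 6: j = 5.
C(8,5) = 56; 2^5 = 32; 1^3 = 1.
Coefficient = 56 · 32 · 1 = 1792.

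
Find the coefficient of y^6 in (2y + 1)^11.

The general term is C(11,j)·(2y)^j·(1)^(11-j); the y^6 term has j = 6.
C(11,6) = 462.
Coefficient = C(11,6) · 2^6 = 462 · 64 = 29568.

29568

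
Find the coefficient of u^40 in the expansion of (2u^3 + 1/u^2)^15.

245760

General term: C(15,j)·(2u^3)^j·(1/u^2)^(15-j), with u-exponent 3j − 2(15−j) = 5j − 30.
Set 5j − 30 = 40: j = 14.
C(15,14) = 15; 2^14 = 16384; 1^1 = 1.
Coefficient = 15 · 16384 · 1 = 245760.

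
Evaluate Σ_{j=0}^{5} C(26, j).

83682

1 + 26 + 325 + 2600 + 14950 + 65780 = 83682.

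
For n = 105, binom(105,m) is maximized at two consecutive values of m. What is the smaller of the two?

52

For odd n = 105, C(105,m) peaks at m = (n−1)/2 and (n+1)/2; the smaller is 52.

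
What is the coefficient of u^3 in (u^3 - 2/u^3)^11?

-14784

General term: C(11,j)·(u^3)^j·(-2/u^3)^(11-j), with u-exponent 3j − 3(11−j) = 6j − 33.
Set 6j − 33 = 3: j = 6.
C(11,6) = 462; 1^6 = 1; (-2)^5 = -32.
Coefficient = 462 · 1 · (-32) = -14784.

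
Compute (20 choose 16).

4845

C(20,16) = C(20,4) by symmetry.
C(20,4) = (20·19·18·17) / 4! = 116280 / 24 = 4845.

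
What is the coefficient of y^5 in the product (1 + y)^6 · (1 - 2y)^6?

-126

Coefficient of y^5 = Σ_{j} C(6,j)·1^j·C(6,5-j)·(-2)^(5-j) for j from 0 to 5.
= (-192) + 1440 + (-2400) + 1200 + (-180) + 6 = -126.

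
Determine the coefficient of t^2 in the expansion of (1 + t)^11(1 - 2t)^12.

Coefficient of t^2 = Σ_{j} C(11,j)·1^j·C(12,2-j)·(-2)^(2-j) for j from 0 to 2.
= 264 + (-264) + 55 = 55.

55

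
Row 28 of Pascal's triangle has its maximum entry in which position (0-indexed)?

14

C(28,i) is maximized at i = 28/2 = 14.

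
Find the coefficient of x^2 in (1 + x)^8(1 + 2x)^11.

424

Coefficient of x^2 = Σ_{j} C(8,j)·1^j·C(11,2-j)·2^(2-j) for j from 0 to 2.
= 220 + 176 + 28 = 424.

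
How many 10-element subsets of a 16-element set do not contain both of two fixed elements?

5005

All 10-subsets: C(16,10) = 8008. Those containing both fixed elements: C(14,8) = 3003.
8008 − 3003 = 5005.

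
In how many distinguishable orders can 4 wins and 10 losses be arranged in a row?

Choose positions for the wins: C(14,4) = 1001.

1001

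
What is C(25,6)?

177100

C(25,6) = (25·24·23·22·21·20) / 6! = 127512000 / 720 = 177100.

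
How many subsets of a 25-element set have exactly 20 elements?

53130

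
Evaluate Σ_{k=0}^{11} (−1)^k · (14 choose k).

-78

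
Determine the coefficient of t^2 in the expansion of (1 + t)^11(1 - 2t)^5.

-15

Coefficient of t^2 = Σ_{j} C(11,j)·1^j·C(5,2-j)·(-2)^(2-j) for j from 0 to 2.
= 40 + (-110) + 55 = -15.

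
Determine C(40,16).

62852101650

C(40,16) = (40·39·38·37·36·35·34·33·32·31·30·29·28·27·26·25) / 16! = 1315041316842168115200000 / 20922789888000 = 62852101650.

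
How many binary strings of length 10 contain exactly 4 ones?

Choose the 4 positions: C(10,4) = 210.

210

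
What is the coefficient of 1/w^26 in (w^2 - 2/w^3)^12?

67584

General term: C(12,j)·(w^2)^j·(-2/w^3)^(12-j), with w-exponent 2j − 3(12−j) = 5j − 36.
Set 5j − 36 = -26: j = 2.
C(12,2) = 66; 1^2 = 1; (-2)^10 = 1024.
Coefficient = 66 · 1 · 1024 = 67584.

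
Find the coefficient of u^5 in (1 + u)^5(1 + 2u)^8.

Coefficient of u^5 = Σ_{j} C(5,j)·1^j·C(8,5-j)·2^(5-j) for j from 0 to 5.
= 1792 + 5600 + 4480 + 1120 + 80 + 1 = 13073.

13073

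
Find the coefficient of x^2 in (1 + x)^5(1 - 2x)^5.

Coefficient of x^2 = Σ_{j} C(5,j)·1^j·C(5,2-j)·(-2)^(2-j) for j from 0 to 2.
= 40 + (-50) + 10 = 0.

0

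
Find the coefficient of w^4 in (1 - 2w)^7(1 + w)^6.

Coefficient of w^4 = Σ_{j} C(7,j)·(-2)^j·C(6,4-j)·1^(4-j) for j from 0 to 4.
= 15 + (-280) + 1260 + (-1680) + 560 = -125.

-125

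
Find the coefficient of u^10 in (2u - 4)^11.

The general term is C(11,j)·(2u)^j·(-4)^(11-j); the u^10 term has j = 10.
C(11,10) = 11.
Coefficient = C(11,10) · 2^10 · (-4)^1 = 11 · 1024 · (-4) = -45056.

-45056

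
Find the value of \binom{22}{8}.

C(22,8) = (22·21·20·19·18·17·16·15) / 8! = 12893126400 / 40320 = 319770.

319770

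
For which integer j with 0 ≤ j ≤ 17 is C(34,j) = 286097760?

C(34,j) increases on 0 ≤ j ≤ 17. C(34,10) = 131128140 and C(34,11) = 286097760, so j = 11.

11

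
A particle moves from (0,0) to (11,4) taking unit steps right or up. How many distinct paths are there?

Each path is a sequence of 15 steps with 11 rights: C(15,11) = 1365.

1365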